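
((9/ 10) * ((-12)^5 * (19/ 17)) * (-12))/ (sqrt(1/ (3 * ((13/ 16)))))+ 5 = 5+ 63825408 * sqrt(39)/ 85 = 4689293.77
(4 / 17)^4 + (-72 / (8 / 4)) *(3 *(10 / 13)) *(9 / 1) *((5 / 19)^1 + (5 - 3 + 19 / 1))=-15898.30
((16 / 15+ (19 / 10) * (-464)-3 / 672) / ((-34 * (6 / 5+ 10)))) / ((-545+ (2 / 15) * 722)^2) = 221895525 / 19322981741056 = 0.00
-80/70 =-8/7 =-1.14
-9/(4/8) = -18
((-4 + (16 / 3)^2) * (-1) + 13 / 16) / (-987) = 3403 / 142128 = 0.02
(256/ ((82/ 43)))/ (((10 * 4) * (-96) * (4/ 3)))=-0.03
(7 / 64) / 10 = 7 / 640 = 0.01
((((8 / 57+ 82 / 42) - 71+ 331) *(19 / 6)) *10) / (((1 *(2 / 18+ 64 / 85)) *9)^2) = 3777771875 / 27526023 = 137.24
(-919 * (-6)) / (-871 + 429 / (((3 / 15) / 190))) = 5514 / 406679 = 0.01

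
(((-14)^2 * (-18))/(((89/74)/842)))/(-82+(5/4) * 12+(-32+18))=24424736/801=30492.80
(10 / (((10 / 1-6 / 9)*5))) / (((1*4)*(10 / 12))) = 9 / 140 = 0.06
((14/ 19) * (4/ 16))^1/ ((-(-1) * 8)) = 0.02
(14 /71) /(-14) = -1 /71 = -0.01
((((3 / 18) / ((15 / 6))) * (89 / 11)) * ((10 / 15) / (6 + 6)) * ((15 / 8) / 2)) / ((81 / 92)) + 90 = 5775727 / 64152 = 90.03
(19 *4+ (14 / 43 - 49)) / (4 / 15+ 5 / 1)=17625 / 3397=5.19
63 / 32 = 1.97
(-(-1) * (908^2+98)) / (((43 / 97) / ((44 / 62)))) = 1759615308 / 1333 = 1320041.49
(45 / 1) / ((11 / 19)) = 855 / 11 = 77.73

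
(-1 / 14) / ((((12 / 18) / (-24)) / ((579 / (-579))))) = -18 / 7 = -2.57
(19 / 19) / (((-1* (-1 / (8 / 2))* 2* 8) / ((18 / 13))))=9 / 26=0.35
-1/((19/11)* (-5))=11/95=0.12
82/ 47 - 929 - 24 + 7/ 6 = -267925/ 282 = -950.09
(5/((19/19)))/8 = 5/8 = 0.62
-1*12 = -12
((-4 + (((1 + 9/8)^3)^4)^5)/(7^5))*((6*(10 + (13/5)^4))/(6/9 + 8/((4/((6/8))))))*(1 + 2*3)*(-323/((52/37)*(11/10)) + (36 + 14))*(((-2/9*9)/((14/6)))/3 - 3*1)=628254698406257964398619025307919902707902739028218899951985353806059566244829289897/427514438396107463614955578966080742400357106472656174055424000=1469552001011384435694.12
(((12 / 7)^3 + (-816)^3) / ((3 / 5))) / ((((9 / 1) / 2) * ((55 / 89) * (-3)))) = 1228629193600 / 11319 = 108545736.69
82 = 82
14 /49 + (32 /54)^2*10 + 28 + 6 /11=1815500 /56133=32.34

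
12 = 12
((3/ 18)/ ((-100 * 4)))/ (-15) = 1/ 36000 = 0.00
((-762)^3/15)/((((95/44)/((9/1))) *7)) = -58403496096/3325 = -17564961.23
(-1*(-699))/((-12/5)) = -1165/4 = -291.25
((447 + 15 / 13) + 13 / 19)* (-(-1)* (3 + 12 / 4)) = 665178 / 247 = 2693.03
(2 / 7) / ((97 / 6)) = 12 / 679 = 0.02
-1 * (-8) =8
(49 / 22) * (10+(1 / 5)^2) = 12299 / 550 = 22.36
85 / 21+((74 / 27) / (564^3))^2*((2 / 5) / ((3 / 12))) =103877107789018156783 / 25663756041992718720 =4.05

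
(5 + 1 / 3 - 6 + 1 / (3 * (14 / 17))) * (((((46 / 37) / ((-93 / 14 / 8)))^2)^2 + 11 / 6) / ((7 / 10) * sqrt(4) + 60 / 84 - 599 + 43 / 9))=105772060407820895 / 34864935267910914072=0.00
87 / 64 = 1.36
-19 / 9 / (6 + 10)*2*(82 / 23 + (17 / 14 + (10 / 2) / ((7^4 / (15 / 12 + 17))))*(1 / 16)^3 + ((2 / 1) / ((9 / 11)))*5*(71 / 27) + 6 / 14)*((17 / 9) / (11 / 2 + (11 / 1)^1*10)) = -2566048843830853 / 16455201284358144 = -0.16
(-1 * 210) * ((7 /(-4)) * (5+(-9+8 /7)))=-1050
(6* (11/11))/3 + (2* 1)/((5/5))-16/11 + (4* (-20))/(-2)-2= 446/11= 40.55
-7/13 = -0.54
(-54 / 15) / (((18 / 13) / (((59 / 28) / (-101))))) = 767 / 14140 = 0.05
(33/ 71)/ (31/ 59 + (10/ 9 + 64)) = 17523/ 2474563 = 0.01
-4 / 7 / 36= -1 / 63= -0.02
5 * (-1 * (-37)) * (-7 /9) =-1295 /9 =-143.89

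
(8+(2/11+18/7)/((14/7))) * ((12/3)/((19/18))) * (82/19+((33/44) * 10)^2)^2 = 190688481/1463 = 130340.73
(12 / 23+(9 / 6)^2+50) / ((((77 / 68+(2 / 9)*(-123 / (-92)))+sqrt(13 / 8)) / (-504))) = -167397222888 / 1841939+29276419032*sqrt(26) / 1841939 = -9835.39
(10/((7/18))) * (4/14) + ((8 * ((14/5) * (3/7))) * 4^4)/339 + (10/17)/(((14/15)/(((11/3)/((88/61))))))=16.20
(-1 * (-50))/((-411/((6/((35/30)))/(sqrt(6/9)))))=-300 * sqrt(6)/959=-0.77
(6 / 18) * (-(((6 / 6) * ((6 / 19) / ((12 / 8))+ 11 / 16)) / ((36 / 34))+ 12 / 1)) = -23435 / 5472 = -4.28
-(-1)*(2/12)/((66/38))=19/198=0.10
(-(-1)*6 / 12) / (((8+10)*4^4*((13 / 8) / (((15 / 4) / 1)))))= 5 / 19968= 0.00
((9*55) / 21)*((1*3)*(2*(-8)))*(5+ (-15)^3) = 26690400 / 7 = 3812914.29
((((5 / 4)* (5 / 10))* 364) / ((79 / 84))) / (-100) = -1911 / 790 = -2.42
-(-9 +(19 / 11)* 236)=-4385 / 11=-398.64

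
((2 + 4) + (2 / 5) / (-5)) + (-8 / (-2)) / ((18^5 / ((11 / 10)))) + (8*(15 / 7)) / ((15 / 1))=1167753409 / 165337200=7.06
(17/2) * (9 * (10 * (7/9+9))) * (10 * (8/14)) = 299200/7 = 42742.86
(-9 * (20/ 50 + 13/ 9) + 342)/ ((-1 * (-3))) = 1627/ 15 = 108.47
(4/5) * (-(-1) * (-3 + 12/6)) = -4/5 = -0.80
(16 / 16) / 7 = 1 / 7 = 0.14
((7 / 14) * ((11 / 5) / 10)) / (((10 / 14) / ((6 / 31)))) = 231 / 7750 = 0.03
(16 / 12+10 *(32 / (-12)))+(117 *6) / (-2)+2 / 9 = -3385 / 9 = -376.11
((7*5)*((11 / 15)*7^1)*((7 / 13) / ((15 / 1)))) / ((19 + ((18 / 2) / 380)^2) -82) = -108964240 / 1064362923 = -0.10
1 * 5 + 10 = 15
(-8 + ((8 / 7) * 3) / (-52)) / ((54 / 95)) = -34865 / 2457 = -14.19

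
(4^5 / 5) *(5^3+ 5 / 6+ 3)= 395776 / 15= 26385.07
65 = 65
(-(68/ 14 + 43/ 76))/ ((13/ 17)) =-49045/ 6916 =-7.09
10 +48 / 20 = 12.40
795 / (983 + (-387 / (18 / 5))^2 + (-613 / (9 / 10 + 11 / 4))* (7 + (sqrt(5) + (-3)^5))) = 11384145600* sqrt(5) / 232090183871801 + 3536629918140 / 232090183871801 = 0.02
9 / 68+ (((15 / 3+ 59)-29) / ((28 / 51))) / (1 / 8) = 34689 / 68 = 510.13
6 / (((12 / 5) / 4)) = 10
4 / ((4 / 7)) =7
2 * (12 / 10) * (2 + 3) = 12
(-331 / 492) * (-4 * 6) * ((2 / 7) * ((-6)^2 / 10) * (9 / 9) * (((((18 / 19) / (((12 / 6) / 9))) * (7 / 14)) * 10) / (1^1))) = 1930392 / 5453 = 354.01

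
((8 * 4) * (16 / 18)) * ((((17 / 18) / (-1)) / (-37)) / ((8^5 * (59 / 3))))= 17 / 15088896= 0.00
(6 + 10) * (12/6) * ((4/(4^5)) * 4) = 1/2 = 0.50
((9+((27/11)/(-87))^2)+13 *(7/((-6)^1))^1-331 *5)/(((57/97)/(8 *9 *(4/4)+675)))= -8165738029451/3866918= -2111691.54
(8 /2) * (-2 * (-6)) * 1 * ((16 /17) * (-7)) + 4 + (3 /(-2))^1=-10667 /34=-313.74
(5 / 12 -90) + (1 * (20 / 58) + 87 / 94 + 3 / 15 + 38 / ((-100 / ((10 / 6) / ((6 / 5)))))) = -10873561 / 122670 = -88.64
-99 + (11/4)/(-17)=-6743/68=-99.16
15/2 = 7.50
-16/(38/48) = -384/19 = -20.21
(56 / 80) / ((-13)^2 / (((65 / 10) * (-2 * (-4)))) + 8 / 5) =14 / 97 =0.14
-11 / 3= -3.67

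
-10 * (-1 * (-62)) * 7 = -4340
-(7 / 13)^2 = -0.29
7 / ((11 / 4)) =28 / 11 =2.55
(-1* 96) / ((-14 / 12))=576 / 7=82.29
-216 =-216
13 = 13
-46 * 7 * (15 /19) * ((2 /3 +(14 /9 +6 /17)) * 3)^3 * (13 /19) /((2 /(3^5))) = -17281906944120 /1773593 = -9744009.45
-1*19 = -19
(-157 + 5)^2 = 23104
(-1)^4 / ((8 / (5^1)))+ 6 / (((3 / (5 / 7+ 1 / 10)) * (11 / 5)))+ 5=3921 / 616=6.37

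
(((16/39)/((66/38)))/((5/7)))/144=133/57915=0.00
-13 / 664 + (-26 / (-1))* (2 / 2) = 17251 / 664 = 25.98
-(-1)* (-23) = -23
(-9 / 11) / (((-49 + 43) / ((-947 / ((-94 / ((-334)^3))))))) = -26463704766 / 517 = -51187049.84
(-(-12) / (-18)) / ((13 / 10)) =-20 / 39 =-0.51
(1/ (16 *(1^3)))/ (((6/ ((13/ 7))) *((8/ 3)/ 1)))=13/ 1792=0.01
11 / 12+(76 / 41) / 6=201 / 164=1.23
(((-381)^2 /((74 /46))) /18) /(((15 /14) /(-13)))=-33757997 /555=-60825.22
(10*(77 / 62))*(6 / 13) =2310 / 403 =5.73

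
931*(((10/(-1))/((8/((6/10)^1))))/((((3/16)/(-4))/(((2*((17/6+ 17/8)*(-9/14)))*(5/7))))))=-67830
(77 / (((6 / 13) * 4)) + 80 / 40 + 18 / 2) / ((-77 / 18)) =-345 / 28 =-12.32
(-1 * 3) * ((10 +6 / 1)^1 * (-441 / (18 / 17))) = 19992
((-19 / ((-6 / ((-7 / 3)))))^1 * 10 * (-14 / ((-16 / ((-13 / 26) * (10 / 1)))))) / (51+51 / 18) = 1225 / 204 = 6.00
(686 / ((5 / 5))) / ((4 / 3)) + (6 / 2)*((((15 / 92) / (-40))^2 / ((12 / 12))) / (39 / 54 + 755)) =1895595679731 / 3684345344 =514.50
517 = 517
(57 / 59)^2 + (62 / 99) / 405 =130484477 / 139570695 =0.93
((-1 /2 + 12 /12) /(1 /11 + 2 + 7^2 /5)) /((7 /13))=715 /9156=0.08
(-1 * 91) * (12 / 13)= -84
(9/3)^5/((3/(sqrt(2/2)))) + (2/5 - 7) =372/5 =74.40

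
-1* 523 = -523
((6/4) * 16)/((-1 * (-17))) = 24/17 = 1.41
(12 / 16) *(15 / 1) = 45 / 4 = 11.25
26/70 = 13/35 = 0.37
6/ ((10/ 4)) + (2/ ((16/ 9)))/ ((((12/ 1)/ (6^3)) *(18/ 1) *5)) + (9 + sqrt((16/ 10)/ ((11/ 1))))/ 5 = 2 *sqrt(110)/ 275 + 177/ 40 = 4.50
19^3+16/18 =61739/9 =6859.89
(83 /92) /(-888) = -83 /81696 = -0.00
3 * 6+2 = 20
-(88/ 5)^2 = -7744/ 25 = -309.76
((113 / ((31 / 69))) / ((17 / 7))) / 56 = 7797 / 4216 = 1.85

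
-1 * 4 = -4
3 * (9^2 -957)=-2628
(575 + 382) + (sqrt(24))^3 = 48*sqrt(6) + 957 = 1074.58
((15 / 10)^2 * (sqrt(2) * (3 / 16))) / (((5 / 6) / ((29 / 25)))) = 2349 * sqrt(2) / 4000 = 0.83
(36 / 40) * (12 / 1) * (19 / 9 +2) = 222 / 5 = 44.40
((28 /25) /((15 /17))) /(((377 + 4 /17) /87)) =234668 /801625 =0.29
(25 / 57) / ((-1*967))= -25 / 55119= -0.00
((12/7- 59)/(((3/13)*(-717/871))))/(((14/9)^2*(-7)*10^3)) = -40864707/2295356000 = -0.02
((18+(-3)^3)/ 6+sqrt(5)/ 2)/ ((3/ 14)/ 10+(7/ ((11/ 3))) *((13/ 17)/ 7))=-13090/ 2007+13090 *sqrt(5)/ 6021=-1.66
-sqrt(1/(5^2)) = -1/5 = -0.20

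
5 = 5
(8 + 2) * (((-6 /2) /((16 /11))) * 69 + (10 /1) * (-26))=-32185 /8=-4023.12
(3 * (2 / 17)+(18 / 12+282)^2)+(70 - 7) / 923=5044510335 / 62764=80372.67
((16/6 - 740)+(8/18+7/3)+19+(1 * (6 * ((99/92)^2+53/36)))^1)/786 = -26653009/29937168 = -0.89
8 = 8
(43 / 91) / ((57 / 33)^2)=5203 / 32851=0.16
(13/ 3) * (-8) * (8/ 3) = -832/ 9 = -92.44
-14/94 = -7/47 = -0.15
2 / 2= 1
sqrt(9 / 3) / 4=sqrt(3) / 4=0.43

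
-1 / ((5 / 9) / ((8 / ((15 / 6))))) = -5.76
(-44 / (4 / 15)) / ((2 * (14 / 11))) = -1815 / 28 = -64.82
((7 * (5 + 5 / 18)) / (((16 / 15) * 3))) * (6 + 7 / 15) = 64505 / 864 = 74.66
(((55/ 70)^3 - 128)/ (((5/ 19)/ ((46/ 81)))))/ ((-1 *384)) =152906737/ 213373440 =0.72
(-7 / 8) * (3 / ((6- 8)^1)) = 1.31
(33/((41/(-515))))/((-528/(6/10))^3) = 309/508006400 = 0.00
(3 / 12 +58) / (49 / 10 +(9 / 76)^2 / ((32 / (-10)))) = 26916160 / 2262167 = 11.90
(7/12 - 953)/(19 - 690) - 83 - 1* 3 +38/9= -176467/2196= -80.36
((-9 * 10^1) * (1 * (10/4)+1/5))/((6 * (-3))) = 27/2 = 13.50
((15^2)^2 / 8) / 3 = 16875 / 8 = 2109.38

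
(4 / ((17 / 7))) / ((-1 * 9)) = -28 / 153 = -0.18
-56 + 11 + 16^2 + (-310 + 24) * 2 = -361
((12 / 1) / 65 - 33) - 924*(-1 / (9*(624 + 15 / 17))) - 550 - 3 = -1213167442 / 2071485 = -585.65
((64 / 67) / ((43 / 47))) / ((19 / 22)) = 66176 / 54739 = 1.21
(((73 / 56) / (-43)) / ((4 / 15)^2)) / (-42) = 0.01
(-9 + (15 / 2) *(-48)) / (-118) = 369 / 118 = 3.13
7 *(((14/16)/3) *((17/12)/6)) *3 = 833/576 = 1.45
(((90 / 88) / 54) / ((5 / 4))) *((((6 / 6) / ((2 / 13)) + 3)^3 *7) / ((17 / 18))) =96.28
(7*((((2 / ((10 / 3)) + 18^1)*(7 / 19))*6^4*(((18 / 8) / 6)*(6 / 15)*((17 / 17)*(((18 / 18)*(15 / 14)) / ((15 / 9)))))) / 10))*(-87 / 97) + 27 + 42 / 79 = -9284278776 / 18199625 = -510.14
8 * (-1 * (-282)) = 2256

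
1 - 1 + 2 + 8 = 10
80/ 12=20/ 3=6.67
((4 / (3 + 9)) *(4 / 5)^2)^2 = 256 / 5625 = 0.05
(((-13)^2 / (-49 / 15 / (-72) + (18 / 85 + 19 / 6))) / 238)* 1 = 91260 / 440027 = 0.21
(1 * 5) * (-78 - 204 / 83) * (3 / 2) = -50085 / 83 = -603.43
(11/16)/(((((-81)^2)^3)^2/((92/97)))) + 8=247595039310612270615872797/30949379913826533826984068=8.00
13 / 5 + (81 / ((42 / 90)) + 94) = 9456 / 35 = 270.17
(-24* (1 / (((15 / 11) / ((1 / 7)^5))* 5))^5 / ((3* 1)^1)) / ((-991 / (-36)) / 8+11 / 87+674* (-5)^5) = 1195642624 / 6220345049688115529706983270476025390625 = 0.00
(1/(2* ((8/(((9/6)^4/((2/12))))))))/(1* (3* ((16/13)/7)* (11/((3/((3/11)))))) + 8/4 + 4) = 819/2816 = 0.29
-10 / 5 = -2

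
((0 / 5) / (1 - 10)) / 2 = 0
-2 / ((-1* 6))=1 / 3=0.33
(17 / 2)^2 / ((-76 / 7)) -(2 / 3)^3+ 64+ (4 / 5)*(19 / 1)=72.25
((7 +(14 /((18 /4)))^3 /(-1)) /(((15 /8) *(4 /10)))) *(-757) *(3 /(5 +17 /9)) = 25509386 /2511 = 10159.05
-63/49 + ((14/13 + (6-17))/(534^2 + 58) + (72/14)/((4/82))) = 2702972175/25954474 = 104.14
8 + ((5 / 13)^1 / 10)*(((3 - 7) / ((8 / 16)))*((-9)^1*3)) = 16.31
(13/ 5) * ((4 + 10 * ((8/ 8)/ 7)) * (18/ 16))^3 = 65002743/ 109760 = 592.23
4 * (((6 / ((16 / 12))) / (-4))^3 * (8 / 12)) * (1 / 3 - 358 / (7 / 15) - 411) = 1001727 / 224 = 4472.00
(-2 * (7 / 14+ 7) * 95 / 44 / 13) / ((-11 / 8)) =1.81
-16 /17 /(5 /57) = -10.73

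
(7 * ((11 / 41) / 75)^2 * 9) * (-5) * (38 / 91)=-4598 / 2731625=-0.00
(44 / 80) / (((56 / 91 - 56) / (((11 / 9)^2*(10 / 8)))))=-17303 / 933120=-0.02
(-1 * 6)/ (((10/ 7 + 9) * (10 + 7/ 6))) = -252/ 4891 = -0.05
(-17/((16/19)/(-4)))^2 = 104329/16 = 6520.56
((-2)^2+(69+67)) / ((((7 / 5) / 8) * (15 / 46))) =7360 / 3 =2453.33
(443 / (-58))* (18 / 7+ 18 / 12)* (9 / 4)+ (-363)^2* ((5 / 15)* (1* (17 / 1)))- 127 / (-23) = 55775990003 / 74704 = 746626.55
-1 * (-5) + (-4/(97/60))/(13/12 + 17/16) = 38435/9991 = 3.85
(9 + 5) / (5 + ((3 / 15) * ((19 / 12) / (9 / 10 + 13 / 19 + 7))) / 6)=822024 / 293941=2.80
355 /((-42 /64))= -540.95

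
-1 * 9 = -9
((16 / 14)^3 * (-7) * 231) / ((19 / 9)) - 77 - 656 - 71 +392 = -206860 / 133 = -1555.34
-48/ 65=-0.74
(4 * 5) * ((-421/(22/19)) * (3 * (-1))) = 239970/11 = 21815.45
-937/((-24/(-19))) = -17803/24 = -741.79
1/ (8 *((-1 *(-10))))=0.01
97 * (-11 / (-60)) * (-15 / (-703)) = 1067 / 2812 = 0.38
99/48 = 33/16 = 2.06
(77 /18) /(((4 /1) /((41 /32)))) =3157 /2304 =1.37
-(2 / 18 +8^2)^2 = -332929 / 81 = -4110.23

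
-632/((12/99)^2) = -86031/2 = -43015.50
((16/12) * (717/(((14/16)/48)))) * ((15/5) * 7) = 1101312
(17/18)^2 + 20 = 6769/324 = 20.89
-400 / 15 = -80 / 3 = -26.67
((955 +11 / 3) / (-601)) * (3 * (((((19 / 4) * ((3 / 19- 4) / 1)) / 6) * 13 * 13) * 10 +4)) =44317003 / 1803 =24579.59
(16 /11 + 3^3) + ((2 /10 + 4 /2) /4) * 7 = 7107 /220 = 32.30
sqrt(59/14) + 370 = sqrt(826)/14 + 370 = 372.05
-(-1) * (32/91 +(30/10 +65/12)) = 9575/1092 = 8.77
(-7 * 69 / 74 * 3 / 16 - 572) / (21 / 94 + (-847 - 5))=0.67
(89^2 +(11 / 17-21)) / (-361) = -7069 / 323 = -21.89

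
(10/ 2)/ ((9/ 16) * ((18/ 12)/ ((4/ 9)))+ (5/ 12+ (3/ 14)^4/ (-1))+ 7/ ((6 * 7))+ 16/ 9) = 2765952/ 2355175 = 1.17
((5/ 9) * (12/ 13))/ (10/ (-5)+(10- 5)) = 20/ 117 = 0.17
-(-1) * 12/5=12/5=2.40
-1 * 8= -8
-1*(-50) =50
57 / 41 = 1.39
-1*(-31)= 31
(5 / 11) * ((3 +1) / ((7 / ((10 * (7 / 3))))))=6.06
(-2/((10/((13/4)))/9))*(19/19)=-117/20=-5.85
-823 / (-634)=823 / 634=1.30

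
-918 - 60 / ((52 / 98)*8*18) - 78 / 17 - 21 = -944.37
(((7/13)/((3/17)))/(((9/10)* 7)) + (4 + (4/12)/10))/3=15857/10530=1.51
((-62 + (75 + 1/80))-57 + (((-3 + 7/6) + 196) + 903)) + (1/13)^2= 42717187/40560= 1053.19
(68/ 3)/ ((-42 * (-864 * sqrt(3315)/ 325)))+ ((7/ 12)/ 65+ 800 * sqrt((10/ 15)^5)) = 5 * sqrt(3315)/ 81648+ 7/ 780+ 3200 * sqrt(6)/ 27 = 290.32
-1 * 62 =-62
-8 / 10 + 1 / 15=-11 / 15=-0.73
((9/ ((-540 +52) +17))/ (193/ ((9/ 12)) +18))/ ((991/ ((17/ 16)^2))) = -0.00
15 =15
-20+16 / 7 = -124 / 7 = -17.71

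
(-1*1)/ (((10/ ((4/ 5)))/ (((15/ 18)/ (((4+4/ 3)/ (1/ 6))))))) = -1/ 480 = -0.00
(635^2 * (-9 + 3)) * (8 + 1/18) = -58467625/3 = -19489208.33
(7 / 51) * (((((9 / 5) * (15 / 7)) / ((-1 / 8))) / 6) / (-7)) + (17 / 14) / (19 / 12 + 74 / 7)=24390 / 121499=0.20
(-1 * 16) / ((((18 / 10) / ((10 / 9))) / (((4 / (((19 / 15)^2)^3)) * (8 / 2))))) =-1800000000 / 47045881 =-38.26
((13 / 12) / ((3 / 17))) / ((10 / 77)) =47.27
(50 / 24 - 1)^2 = 169 / 144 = 1.17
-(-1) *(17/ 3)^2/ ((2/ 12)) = 578/ 3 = 192.67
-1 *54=-54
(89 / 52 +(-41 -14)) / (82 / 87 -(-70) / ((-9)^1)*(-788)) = -0.01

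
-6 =-6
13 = 13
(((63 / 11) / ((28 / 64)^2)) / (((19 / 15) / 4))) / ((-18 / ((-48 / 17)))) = 368640 / 24871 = 14.82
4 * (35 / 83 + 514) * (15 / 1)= 2561820 / 83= 30865.30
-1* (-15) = 15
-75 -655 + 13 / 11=-8017 / 11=-728.82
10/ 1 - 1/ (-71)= 10.01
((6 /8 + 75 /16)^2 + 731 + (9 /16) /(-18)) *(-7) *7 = -9540153 /256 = -37266.22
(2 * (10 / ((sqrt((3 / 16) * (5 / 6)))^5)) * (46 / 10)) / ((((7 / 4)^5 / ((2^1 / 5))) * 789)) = 771751936 * sqrt(10) / 8287951875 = 0.29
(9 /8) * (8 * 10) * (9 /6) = 135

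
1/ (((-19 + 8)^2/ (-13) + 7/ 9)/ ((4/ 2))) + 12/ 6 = 881/ 499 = 1.77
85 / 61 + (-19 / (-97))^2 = 821786 / 573949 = 1.43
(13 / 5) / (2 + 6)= 13 / 40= 0.32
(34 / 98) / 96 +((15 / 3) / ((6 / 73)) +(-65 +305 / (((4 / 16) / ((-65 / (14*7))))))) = -546569 / 672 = -813.35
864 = 864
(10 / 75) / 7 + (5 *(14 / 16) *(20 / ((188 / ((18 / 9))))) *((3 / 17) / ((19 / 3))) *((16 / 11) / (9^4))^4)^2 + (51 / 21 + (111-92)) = 1572043851880550758158801990752474847994613911844 / 73296893626757473182359773103467952410241007435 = 21.45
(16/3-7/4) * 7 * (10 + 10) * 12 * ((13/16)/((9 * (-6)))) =-19565/216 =-90.58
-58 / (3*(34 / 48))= -464 / 17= -27.29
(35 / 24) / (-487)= -0.00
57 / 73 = 0.78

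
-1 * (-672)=672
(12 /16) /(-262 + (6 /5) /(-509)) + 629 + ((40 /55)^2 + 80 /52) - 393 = 76830388805 /322729264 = 238.06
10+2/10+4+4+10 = 141/5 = 28.20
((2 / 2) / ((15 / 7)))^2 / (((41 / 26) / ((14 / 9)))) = 17836 / 83025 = 0.21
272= 272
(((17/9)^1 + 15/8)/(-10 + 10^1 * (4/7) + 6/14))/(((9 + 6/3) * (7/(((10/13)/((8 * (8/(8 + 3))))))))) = -1355/808704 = -0.00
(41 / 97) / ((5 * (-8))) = -41 / 3880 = -0.01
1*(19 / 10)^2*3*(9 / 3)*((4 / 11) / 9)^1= 1.31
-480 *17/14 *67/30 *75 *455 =-44421000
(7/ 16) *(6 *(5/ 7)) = 15/ 8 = 1.88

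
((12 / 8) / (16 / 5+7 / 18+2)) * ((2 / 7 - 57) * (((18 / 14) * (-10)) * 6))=28941300 / 24647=1174.23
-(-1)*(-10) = -10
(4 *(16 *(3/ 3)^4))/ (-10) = -32/ 5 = -6.40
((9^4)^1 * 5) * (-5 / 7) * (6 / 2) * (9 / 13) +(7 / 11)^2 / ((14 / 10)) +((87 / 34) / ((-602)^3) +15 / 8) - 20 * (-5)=-566652586811693061 / 11668018618256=-48564.59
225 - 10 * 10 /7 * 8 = 775 /7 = 110.71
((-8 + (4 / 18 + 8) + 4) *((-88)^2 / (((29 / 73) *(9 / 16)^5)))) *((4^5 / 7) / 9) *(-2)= -46131934488690688 / 970942707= -47512519.69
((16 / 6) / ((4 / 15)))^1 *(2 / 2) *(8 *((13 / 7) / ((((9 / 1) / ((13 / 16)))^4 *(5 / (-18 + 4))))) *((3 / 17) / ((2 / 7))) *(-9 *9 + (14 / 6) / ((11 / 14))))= 6692556325 / 5025411072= 1.33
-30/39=-0.77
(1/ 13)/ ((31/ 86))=86/ 403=0.21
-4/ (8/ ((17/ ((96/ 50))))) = -425/ 96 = -4.43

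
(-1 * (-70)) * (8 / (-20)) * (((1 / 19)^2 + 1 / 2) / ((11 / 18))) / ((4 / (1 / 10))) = -2079 / 3610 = -0.58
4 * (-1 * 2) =-8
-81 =-81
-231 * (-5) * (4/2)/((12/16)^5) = 788480/81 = 9734.32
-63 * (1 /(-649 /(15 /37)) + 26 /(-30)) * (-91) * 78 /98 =-475151274 /120065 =-3957.45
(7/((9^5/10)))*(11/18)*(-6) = -770/177147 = -0.00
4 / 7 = 0.57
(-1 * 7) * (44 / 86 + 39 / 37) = -17437 / 1591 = -10.96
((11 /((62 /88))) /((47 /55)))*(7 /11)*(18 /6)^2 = 152460 /1457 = 104.64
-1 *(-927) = 927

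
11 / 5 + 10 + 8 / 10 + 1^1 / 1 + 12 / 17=250 / 17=14.71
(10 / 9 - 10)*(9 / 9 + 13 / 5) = -32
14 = 14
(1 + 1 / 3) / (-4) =-1 / 3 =-0.33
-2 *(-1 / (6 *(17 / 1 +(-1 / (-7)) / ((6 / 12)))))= 7 / 363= 0.02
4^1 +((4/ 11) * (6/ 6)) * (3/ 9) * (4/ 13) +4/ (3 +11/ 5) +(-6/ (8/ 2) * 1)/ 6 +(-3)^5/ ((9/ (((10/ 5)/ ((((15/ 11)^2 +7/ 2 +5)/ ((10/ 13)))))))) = 2352473/ 4302012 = 0.55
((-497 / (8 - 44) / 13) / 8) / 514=497 / 1924416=0.00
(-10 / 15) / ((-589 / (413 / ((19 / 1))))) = 826 / 33573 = 0.02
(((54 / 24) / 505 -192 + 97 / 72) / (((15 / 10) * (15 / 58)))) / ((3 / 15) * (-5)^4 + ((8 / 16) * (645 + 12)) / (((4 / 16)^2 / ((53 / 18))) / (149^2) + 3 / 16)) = -236540484128003 / 903419007200550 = -0.26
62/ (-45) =-62/ 45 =-1.38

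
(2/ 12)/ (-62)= -1/ 372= -0.00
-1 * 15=-15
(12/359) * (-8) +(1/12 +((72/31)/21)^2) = -34860169/202859412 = -0.17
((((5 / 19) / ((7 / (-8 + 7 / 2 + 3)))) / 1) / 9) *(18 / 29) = -0.00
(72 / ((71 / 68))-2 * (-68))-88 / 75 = 1085152 / 5325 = 203.78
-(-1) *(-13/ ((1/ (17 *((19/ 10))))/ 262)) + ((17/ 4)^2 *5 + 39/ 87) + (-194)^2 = -167705931/ 2320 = -72287.04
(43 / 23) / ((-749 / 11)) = -473 / 17227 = -0.03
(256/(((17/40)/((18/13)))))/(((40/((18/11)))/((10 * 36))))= 29859840/2431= 12282.95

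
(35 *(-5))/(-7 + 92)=-2.06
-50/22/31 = -25/341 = -0.07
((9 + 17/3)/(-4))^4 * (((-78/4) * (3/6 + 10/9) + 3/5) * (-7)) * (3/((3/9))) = 189498463/540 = 350923.08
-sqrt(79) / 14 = -0.63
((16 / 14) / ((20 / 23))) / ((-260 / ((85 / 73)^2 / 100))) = -6647 / 96987800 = -0.00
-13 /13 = -1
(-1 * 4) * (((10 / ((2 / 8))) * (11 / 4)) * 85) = -37400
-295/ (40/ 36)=-531/ 2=-265.50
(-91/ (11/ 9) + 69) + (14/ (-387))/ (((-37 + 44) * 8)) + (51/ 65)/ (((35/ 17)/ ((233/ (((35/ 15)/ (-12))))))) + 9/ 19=-461.65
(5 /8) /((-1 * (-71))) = 5 /568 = 0.01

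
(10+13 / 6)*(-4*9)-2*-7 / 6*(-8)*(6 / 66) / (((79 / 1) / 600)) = -391822 / 869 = -450.89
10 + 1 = 11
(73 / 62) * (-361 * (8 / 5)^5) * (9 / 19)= -204521472 / 96875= -2111.19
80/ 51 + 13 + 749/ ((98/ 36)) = 103427/ 357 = 289.71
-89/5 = -17.80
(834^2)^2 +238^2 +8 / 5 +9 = 2418991028953 / 5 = 483798205790.60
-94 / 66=-47 / 33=-1.42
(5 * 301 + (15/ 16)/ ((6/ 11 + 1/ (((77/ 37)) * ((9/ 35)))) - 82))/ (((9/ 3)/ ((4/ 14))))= 189724835/ 1323672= 143.33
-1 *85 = -85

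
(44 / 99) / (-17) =-4 / 153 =-0.03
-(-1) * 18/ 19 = 18/ 19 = 0.95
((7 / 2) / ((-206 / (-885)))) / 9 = 2065 / 1236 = 1.67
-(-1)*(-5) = -5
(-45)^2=2025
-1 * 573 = -573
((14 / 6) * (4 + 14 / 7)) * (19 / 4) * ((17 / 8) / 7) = 323 / 16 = 20.19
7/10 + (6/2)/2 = 11/5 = 2.20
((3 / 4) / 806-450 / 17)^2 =2104672661001 / 3003916864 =700.64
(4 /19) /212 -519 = -519.00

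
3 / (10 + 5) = 1 / 5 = 0.20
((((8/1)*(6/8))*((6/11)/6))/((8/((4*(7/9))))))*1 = 0.21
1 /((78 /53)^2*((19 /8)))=5618 /28899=0.19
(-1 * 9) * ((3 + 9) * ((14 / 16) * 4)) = -378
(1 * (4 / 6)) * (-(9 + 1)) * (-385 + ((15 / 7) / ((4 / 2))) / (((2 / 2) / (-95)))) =68150 / 21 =3245.24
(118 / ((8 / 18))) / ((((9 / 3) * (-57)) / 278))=-8201 / 19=-431.63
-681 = -681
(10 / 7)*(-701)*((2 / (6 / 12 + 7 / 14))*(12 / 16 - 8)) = 101645 / 7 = 14520.71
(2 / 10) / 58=1 / 290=0.00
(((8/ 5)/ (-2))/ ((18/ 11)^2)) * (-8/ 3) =0.80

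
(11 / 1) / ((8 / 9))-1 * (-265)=2219 / 8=277.38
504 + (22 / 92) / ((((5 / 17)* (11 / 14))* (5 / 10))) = 58198 / 115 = 506.07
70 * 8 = 560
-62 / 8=-31 / 4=-7.75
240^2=57600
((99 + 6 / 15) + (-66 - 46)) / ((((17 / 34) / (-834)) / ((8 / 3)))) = 280224 / 5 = 56044.80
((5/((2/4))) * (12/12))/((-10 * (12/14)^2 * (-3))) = 0.45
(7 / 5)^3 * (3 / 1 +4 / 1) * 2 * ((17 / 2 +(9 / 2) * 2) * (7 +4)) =184877 / 25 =7395.08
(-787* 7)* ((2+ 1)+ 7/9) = -187306/9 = -20811.78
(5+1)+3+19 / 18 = 181 / 18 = 10.06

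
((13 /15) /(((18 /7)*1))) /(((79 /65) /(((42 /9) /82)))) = 8281 /524718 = 0.02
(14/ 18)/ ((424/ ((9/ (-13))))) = -7/ 5512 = -0.00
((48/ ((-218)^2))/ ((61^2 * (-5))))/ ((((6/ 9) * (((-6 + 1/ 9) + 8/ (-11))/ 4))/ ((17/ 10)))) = 60588/ 723925666375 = 0.00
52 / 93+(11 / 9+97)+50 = 41510 / 279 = 148.78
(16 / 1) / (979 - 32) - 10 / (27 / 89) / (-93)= 883006 / 2377917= 0.37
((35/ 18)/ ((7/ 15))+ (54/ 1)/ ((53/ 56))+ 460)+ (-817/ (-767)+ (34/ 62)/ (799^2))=148299349308233/ 283941462558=522.29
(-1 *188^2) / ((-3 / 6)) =70688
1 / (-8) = -1 / 8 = -0.12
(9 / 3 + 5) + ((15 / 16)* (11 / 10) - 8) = 33 / 32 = 1.03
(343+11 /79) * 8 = 2745.11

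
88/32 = 11/4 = 2.75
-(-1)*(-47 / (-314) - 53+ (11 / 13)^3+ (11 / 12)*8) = -44.91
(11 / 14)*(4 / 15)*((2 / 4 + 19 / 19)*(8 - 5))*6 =198 / 35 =5.66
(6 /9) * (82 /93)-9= -2347 /279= -8.41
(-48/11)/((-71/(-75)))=-3600/781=-4.61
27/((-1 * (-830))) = 27/830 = 0.03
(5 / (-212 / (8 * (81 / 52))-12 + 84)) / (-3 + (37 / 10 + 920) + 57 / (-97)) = 65475 / 662539181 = 0.00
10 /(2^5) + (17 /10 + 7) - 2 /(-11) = 9.19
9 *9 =81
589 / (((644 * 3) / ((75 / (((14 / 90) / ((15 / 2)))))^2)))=503180859375 / 126224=3986411.93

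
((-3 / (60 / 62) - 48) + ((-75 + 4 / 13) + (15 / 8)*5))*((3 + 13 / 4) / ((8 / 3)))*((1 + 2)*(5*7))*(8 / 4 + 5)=-667420425 / 3328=-200547.00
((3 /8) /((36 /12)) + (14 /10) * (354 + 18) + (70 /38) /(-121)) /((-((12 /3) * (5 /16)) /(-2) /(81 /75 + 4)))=6083663601 /1436875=4233.95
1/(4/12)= 3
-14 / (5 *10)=-7 / 25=-0.28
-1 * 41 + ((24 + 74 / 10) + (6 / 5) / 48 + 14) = 177 / 40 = 4.42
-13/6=-2.17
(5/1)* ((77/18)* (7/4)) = 2695/72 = 37.43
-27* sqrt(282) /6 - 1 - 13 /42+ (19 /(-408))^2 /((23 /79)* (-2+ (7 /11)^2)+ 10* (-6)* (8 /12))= -76.88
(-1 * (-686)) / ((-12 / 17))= -5831 / 6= -971.83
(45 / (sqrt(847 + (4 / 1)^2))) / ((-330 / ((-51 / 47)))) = 153 * sqrt(863) / 892342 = 0.01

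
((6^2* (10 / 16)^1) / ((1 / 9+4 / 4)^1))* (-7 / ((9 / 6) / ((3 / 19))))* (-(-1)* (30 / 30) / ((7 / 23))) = -1863 / 38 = -49.03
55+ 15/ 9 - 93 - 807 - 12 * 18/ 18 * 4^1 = -2674/ 3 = -891.33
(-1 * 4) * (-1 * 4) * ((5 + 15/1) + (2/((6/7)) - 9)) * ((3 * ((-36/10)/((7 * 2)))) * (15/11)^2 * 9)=-2332800/847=-2754.19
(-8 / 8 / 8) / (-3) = 1 / 24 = 0.04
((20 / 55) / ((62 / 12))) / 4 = 6 / 341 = 0.02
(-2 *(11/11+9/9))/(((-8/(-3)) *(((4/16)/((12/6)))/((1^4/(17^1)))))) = -12/17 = -0.71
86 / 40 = 43 / 20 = 2.15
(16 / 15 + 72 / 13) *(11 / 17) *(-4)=-56672 / 3315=-17.10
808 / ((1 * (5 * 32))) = 101 / 20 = 5.05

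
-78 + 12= -66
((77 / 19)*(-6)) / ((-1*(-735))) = -22 / 665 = -0.03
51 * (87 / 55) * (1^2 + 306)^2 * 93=38891001609 / 55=707109120.16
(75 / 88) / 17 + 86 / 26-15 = -226417 / 19448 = -11.64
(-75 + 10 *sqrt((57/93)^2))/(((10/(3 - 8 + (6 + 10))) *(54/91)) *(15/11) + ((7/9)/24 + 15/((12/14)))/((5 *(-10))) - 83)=0.83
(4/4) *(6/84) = 1/14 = 0.07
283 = 283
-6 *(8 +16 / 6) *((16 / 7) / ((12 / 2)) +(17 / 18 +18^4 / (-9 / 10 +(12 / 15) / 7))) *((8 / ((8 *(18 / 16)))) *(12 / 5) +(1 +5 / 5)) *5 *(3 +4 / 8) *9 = 183694420384 / 33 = 5566497587.39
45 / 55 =9 / 11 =0.82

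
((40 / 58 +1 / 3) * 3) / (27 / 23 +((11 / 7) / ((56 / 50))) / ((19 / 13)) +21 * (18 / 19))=7623028 / 54717113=0.14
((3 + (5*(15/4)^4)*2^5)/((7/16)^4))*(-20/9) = -13825310720/7203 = -1919382.30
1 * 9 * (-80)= -720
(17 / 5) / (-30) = -17 / 150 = -0.11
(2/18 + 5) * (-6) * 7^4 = -220892/3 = -73630.67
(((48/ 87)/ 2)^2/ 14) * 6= 192/ 5887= 0.03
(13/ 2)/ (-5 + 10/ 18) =-117/ 80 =-1.46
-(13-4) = -9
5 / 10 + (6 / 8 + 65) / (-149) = 35 / 596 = 0.06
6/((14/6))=18/7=2.57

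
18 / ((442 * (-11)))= -9 / 2431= -0.00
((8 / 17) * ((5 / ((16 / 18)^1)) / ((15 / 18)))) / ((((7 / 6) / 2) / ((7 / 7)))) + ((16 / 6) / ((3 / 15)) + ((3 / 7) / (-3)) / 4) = 26765 / 1428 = 18.74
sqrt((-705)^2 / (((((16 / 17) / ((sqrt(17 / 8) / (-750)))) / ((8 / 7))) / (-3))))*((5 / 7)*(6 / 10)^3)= 3807*17^(3 / 4)*2^(1 / 4)*sqrt(35) / 24500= 9.15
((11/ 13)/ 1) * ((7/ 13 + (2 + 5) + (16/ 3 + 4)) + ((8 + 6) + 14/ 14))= 13673/ 507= 26.97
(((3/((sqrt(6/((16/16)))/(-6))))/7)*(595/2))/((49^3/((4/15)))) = -34*sqrt(6)/117649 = -0.00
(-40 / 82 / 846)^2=100 / 300779649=0.00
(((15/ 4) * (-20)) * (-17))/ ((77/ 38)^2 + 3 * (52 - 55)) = -1841100/ 7067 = -260.52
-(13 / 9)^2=-169 / 81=-2.09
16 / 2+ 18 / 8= 41 / 4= 10.25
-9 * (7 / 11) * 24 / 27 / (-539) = 8 / 847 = 0.01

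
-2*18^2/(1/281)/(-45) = 20232/5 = 4046.40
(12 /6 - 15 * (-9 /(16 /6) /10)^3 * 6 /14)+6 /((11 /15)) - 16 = -43926583 /7884800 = -5.57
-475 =-475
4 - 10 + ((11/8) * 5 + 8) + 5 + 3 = 135/8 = 16.88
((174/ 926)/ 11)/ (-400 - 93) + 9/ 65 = 779034/ 5627765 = 0.14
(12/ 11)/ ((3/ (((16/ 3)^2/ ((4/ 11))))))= 256/ 9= 28.44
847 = 847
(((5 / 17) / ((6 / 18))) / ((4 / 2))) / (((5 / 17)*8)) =3 / 16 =0.19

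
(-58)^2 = 3364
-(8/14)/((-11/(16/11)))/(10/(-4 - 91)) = -608/847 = -0.72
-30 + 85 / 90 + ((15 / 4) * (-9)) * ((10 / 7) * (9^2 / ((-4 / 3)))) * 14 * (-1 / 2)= -1478317 / 72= -20532.18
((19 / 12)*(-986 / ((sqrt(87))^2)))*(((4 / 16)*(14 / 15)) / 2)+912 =982699 / 1080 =909.91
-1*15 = -15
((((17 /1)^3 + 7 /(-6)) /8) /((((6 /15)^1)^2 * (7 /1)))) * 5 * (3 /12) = 3683875 /5376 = 685.24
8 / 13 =0.62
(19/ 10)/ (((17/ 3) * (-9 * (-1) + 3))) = 0.03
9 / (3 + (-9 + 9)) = 3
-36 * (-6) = 216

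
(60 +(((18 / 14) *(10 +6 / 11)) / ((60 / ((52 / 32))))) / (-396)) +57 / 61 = 1511160523 / 24800160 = 60.93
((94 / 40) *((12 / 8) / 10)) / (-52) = -141 / 20800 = -0.01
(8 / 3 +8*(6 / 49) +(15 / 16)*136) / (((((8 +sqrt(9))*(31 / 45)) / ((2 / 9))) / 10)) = 1927850 / 50127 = 38.46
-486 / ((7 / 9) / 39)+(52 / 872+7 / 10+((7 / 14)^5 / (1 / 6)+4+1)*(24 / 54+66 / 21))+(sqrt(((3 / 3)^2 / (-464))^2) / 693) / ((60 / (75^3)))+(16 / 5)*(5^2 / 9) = -17062740451483 / 700983360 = -24341.15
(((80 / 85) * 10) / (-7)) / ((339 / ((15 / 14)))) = -400 / 94129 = -0.00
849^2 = 720801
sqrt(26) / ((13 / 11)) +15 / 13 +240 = 11 * sqrt(26) / 13 +3135 / 13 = 245.47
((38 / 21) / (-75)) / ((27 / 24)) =-304 / 14175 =-0.02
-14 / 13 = -1.08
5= 5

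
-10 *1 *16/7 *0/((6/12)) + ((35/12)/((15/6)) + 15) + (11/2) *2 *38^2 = 95401/6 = 15900.17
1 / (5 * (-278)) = -1 / 1390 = -0.00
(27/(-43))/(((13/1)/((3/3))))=-27/559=-0.05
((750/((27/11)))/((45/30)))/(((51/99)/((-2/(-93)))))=121000/14229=8.50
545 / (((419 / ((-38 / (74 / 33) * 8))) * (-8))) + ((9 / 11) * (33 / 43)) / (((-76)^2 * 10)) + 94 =4468133287541 / 38504491040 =116.04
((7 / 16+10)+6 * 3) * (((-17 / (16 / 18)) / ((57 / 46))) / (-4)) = 109.73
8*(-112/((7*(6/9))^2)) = -288/7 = -41.14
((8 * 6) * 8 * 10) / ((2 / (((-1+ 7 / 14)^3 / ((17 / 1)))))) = -240 / 17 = -14.12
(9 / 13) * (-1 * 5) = -45 / 13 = -3.46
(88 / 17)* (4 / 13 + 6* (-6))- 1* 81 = -58733 / 221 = -265.76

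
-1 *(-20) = 20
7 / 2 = 3.50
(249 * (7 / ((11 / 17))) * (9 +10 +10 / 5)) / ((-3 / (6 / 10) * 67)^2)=622251 / 1234475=0.50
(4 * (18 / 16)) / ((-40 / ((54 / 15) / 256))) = -0.00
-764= -764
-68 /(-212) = 17 /53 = 0.32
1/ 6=0.17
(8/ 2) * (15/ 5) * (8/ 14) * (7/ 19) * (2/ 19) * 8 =768/ 361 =2.13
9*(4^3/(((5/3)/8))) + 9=13869/5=2773.80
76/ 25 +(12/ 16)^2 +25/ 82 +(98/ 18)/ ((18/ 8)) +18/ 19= 183605459/ 25239600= 7.27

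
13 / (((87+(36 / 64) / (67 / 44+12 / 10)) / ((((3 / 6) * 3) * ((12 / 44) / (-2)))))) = -23361 / 766139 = -0.03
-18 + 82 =64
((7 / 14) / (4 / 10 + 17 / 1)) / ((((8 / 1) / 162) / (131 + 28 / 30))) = 17811 / 232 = 76.77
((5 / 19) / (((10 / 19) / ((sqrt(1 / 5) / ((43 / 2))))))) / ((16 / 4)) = sqrt(5) / 860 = 0.00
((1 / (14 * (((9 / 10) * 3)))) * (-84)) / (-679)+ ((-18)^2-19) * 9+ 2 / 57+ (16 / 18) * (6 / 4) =318878471 / 116109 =2746.37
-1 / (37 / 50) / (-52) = 0.03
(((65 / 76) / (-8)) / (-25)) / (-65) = -1 / 15200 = -0.00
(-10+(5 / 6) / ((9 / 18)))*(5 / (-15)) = 25 / 9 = 2.78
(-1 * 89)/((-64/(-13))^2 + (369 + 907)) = -15041/219740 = -0.07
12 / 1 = 12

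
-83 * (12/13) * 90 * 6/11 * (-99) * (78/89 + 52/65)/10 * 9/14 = 1624975992/40495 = 40127.82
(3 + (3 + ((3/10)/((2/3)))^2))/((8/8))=2481/400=6.20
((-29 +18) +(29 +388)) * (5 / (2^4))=1015 / 8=126.88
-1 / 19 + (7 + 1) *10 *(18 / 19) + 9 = 1610 / 19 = 84.74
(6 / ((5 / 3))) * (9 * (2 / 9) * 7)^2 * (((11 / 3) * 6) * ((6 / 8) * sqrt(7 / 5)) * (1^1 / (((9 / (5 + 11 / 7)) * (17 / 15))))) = 127512 * sqrt(35) / 85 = 8874.95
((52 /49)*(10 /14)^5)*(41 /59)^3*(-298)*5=-16687497125000 /169138437797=-98.66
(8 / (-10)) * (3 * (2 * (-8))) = 192 / 5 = 38.40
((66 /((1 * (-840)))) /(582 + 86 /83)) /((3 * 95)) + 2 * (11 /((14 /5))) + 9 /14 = 8.50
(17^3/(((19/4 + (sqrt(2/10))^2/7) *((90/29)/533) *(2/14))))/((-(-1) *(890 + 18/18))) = 7442143618/5364711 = 1387.24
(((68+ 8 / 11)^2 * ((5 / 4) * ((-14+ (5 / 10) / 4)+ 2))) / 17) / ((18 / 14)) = -13196925 / 4114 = -3207.81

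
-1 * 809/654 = -809/654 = -1.24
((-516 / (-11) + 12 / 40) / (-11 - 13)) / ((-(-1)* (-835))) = 1731 / 734800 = 0.00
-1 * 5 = -5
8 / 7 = 1.14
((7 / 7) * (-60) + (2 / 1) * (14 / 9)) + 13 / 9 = -499 / 9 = -55.44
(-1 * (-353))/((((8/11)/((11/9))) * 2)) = 42713/144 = 296.62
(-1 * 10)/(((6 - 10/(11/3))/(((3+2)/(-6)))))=275/108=2.55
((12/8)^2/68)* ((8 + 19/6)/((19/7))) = 1407/10336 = 0.14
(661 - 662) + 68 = 67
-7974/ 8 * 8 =-7974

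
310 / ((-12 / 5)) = -775 / 6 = -129.17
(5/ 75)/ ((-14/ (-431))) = 431/ 210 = 2.05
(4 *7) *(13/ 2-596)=-16506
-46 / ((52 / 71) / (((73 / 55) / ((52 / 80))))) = -238418 / 1859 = -128.25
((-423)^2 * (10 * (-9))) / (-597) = 5367870 / 199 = 26974.22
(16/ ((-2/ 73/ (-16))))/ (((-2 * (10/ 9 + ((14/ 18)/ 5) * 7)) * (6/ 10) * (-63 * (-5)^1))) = -23360/ 2079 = -11.24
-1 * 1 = -1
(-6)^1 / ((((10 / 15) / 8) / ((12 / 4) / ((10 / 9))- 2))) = -252 / 5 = -50.40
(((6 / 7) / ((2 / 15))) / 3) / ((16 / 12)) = 45 / 28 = 1.61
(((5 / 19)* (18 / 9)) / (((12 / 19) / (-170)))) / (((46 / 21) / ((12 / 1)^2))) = -214200 / 23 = -9313.04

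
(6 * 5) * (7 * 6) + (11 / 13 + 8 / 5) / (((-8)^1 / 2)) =327441 / 260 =1259.39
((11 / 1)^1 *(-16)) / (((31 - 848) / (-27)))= -4752 / 817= -5.82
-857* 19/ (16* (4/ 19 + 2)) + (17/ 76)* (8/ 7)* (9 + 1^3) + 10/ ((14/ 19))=-5672243/ 12768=-444.25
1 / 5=0.20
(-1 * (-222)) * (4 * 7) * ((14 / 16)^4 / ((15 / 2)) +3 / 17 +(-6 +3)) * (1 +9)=-371339437 / 2176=-170652.31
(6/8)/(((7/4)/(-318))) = -954/7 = -136.29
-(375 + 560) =-935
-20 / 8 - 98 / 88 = -159 / 44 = -3.61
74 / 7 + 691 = 701.57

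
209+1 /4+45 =1017 /4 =254.25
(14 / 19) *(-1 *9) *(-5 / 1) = 630 / 19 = 33.16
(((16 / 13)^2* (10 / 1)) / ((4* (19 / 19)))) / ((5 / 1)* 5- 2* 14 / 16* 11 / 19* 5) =9728 / 51207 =0.19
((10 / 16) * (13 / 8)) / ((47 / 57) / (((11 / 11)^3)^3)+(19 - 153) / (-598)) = 1107795 / 1143808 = 0.97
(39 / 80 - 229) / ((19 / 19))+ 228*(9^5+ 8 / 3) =1077084119 / 80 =13463551.49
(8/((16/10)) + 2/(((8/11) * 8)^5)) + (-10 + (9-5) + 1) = 0.00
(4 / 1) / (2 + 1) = 4 / 3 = 1.33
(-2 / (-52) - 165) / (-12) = 4289 / 312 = 13.75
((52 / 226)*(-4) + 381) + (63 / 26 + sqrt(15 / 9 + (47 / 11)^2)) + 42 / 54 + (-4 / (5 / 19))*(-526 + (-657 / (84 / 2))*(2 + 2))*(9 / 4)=8*sqrt(339) / 33 + 3796726489 / 185094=20516.89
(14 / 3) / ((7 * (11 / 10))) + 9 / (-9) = -13 / 33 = -0.39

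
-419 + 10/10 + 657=239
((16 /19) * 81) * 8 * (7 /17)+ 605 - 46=253133 /323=783.69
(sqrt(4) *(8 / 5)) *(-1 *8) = -128 / 5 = -25.60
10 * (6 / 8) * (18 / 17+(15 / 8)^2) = 74655 / 2176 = 34.31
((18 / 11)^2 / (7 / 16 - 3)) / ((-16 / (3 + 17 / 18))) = 1278 / 4961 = 0.26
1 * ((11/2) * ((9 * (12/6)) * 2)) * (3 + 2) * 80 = 79200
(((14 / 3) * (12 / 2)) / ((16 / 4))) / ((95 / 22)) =154 / 95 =1.62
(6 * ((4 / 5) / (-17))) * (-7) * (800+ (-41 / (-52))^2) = 45462501 / 28730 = 1582.41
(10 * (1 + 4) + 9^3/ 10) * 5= 1229/ 2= 614.50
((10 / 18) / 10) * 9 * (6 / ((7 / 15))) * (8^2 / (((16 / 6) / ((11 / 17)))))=11880 / 119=99.83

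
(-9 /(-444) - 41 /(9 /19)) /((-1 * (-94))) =-115265 /125208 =-0.92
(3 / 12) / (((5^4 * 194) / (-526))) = -263 / 242500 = -0.00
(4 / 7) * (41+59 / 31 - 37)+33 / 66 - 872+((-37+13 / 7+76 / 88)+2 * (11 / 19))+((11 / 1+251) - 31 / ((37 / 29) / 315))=-13915986534 / 1678061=-8292.90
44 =44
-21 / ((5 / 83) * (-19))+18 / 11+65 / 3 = 130574 / 3135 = 41.65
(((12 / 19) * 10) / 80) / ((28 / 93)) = 279 / 1064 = 0.26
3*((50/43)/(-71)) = -0.05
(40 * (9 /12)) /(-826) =-15 /413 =-0.04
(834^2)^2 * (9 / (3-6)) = -1451394447408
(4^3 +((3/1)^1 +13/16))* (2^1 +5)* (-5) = -37975/16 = -2373.44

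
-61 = -61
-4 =-4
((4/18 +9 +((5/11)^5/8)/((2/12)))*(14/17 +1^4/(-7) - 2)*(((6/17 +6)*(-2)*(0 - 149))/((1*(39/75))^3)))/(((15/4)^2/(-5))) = 125277251065100000/2147388486243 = 58339.35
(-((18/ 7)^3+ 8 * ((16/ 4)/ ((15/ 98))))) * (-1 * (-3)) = -1163128/ 1715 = -678.21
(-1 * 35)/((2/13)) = -455/2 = -227.50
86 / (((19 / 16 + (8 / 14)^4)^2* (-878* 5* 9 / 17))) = -1078801799936 / 48826087099875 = -0.02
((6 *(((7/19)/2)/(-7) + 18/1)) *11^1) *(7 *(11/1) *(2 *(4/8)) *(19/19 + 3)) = 6942012/19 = 365369.05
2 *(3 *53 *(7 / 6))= 371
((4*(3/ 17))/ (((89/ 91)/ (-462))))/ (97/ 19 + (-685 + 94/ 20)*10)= 1198197/ 24427385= 0.05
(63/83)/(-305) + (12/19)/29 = 269067/13948565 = 0.02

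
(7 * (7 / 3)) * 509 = 24941 / 3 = 8313.67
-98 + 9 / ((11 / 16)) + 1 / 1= -923 / 11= -83.91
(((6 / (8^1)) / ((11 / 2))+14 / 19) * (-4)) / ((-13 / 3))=2190 / 2717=0.81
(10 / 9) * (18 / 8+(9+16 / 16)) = 13.61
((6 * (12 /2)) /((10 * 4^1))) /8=9 /80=0.11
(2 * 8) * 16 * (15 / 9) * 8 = 10240 / 3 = 3413.33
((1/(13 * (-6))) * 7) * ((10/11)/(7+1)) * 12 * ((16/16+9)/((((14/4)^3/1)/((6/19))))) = -1200/133133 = -0.01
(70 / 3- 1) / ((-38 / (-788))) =26398 / 57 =463.12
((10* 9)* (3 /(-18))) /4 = -15 /4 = -3.75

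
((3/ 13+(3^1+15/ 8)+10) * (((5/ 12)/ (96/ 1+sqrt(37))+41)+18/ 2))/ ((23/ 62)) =11176635995/ 5489042-243505 * sqrt(37)/ 131737008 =2036.16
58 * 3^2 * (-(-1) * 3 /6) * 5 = 1305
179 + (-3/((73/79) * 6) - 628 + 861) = 60073/146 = 411.46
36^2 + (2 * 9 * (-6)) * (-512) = 56592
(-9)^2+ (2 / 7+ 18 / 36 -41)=571 / 14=40.79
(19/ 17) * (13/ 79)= 247/ 1343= 0.18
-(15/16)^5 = -759375/1048576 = -0.72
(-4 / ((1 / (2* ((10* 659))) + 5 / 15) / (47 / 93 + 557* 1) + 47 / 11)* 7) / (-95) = 42094769024 / 610322892177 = 0.07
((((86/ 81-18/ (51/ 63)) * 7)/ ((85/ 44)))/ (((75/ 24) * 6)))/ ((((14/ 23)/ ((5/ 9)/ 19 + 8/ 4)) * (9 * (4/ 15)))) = -5119268792/ 900661275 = -5.68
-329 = -329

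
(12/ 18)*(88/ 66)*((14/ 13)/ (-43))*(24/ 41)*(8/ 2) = -3584/ 68757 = -0.05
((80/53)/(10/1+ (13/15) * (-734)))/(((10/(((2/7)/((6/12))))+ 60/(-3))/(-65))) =-1950/31111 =-0.06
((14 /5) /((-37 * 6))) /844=-7 /468420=-0.00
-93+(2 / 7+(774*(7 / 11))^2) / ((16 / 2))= 102426571 / 3388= 30232.16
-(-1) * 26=26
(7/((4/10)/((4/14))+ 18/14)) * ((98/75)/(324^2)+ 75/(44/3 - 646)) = -21698233753/70085651760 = -0.31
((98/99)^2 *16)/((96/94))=451388/29403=15.35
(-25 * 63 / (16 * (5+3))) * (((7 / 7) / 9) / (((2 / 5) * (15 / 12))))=-175 / 64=-2.73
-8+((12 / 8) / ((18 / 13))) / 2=-179 / 24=-7.46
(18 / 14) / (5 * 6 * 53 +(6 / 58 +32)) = 261 / 329287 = 0.00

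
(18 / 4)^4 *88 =72171 / 2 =36085.50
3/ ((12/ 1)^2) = 1/ 48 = 0.02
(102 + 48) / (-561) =-50 / 187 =-0.27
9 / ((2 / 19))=85.50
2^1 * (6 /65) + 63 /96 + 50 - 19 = 66229 /2080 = 31.84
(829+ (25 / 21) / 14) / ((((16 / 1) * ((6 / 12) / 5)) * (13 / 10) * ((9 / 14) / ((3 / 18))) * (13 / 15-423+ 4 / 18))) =-30468875 / 124396272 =-0.24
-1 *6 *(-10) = 60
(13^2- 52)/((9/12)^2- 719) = -1872/11495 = -0.16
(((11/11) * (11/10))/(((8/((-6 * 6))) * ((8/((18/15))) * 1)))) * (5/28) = -297/2240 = -0.13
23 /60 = 0.38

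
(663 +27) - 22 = 668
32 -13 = 19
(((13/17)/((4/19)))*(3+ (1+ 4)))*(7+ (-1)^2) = 3952/17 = 232.47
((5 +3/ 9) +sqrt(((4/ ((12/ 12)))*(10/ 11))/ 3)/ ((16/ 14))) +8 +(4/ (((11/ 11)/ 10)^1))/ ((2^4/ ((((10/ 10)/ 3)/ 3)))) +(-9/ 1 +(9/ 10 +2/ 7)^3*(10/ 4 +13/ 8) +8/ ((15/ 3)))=14.05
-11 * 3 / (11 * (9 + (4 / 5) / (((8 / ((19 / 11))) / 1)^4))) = -224885760 / 674787601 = -0.33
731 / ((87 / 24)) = 5848 / 29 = 201.66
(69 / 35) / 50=0.04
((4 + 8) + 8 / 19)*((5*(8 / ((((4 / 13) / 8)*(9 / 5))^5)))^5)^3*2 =178071038532144491411936417579148329484261888403486898150195703017926335200769976770624168656896000000000000000000000000000000000000000000000000000000000000000000000000000000000000000000 / 7029781215667412485569314866582236239542988907404736502488503700733216731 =25330950291208785352823810000000000000000000000000000000000000000000000000000000000000000000000000000000000000000.00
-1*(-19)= 19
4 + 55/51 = 259/51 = 5.08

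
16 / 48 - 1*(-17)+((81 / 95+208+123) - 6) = 97808 / 285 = 343.19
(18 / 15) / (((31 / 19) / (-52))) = -5928 / 155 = -38.25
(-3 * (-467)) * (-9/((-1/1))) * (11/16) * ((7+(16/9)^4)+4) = 707400859/3888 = 181944.67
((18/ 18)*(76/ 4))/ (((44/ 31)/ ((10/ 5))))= 26.77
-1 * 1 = -1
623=623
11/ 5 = 2.20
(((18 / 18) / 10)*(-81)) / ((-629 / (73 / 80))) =5913 / 503200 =0.01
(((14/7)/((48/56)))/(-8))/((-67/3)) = 7/536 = 0.01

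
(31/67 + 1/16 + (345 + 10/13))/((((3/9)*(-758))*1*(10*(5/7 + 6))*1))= -101345139/4964839360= -0.02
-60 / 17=-3.53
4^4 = 256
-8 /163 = -0.05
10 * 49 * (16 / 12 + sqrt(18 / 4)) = 1960 / 3 + 735 * sqrt(2) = 1692.78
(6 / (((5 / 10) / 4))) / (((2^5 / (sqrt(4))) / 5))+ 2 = 17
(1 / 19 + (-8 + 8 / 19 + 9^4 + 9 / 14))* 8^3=446309120 / 133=3355707.67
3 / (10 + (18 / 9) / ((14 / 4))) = 21 / 74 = 0.28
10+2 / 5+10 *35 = 1802 / 5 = 360.40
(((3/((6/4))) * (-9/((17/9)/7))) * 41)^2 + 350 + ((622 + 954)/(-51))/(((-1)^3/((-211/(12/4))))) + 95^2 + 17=19474003804/2601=7487121.80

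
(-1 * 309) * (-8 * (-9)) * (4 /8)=-11124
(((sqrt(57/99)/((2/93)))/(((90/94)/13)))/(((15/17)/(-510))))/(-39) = 421073 * sqrt(627)/1485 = 7100.10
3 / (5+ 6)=3 / 11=0.27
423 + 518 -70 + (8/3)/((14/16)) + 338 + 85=27238/21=1297.05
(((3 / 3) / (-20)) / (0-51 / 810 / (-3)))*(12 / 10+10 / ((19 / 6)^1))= -16767 / 1615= -10.38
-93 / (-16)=93 / 16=5.81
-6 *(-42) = 252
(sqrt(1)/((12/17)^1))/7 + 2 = 185/84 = 2.20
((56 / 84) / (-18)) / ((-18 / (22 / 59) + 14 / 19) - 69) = 209 / 657612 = 0.00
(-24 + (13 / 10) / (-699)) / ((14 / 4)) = -167773 / 24465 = -6.86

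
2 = 2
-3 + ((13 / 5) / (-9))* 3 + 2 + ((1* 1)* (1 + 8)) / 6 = -11 / 30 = -0.37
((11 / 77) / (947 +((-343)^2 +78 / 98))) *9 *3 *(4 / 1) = 252 / 1937081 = 0.00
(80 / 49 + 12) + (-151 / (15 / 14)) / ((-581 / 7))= 935246 / 61005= 15.33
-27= -27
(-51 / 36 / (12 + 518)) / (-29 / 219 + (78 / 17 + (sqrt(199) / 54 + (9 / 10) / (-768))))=-4643352283843008 / 7711815425854231813 + 19303005634560 * sqrt(199) / 7711815425854231813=-0.00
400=400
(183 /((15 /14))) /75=854 /375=2.28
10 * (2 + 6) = 80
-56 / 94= -28 / 47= -0.60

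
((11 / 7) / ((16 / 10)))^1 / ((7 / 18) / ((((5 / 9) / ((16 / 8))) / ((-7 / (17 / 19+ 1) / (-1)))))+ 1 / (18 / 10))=0.17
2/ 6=1/ 3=0.33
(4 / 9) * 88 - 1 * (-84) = 1108 / 9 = 123.11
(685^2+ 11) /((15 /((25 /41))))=782060 /41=19074.63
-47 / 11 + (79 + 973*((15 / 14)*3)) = 3202.23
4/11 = 0.36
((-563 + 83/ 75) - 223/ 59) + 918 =1559047/ 4425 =352.33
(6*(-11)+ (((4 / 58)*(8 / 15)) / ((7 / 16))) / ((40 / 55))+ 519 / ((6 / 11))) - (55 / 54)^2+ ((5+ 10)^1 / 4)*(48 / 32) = 5269540153 / 5919480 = 890.20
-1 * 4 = -4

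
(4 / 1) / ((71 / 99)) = 396 / 71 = 5.58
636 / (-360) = -53 / 30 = -1.77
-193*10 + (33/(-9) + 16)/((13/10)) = -74900/39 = -1920.51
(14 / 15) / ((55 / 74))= 1036 / 825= 1.26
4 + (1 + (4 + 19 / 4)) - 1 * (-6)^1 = 79 / 4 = 19.75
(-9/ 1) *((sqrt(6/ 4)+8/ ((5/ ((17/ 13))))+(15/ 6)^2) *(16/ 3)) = -26028/ 65-24 *sqrt(6) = -459.22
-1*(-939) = 939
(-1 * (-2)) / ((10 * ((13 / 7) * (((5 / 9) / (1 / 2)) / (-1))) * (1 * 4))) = -63 / 2600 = -0.02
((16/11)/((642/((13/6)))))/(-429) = -4/349569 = -0.00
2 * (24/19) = 48/19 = 2.53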